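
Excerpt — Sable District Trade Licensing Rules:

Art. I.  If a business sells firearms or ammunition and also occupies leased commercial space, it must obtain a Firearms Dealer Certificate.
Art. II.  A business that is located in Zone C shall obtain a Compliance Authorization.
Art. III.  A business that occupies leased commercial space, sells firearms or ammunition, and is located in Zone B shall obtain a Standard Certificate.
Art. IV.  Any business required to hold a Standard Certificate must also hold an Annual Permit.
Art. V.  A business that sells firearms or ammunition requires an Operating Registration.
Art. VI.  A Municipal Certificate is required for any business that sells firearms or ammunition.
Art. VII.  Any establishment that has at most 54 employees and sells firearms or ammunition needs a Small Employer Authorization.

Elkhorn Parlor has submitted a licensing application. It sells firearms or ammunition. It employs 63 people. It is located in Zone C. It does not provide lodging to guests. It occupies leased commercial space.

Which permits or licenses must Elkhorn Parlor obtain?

Art. I. sells firearms or ammunition; occupies leased commercial space → Firearms Dealer Certificate required.
Art. II. is located in Zone C → Compliance Authorization required.
Art. III. occupies leased commercial space; sells firearms or ammunition; is located in Zone C (not: is located in Zone B) → Standard Certificate not required.
Art. IV. Standard Certificate is not required → no effect.
Art. V. sells firearms or ammunition → Operating Registration required.
Art. VI. sells firearms or ammunition → Municipal Certificate required.
Art. VII. employees 63 > 54; sells firearms or ammunition → Small Employer Authorization not required.

Compliance Authorization, Firearms Dealer Certificate, Municipal Certificate, Operating Registration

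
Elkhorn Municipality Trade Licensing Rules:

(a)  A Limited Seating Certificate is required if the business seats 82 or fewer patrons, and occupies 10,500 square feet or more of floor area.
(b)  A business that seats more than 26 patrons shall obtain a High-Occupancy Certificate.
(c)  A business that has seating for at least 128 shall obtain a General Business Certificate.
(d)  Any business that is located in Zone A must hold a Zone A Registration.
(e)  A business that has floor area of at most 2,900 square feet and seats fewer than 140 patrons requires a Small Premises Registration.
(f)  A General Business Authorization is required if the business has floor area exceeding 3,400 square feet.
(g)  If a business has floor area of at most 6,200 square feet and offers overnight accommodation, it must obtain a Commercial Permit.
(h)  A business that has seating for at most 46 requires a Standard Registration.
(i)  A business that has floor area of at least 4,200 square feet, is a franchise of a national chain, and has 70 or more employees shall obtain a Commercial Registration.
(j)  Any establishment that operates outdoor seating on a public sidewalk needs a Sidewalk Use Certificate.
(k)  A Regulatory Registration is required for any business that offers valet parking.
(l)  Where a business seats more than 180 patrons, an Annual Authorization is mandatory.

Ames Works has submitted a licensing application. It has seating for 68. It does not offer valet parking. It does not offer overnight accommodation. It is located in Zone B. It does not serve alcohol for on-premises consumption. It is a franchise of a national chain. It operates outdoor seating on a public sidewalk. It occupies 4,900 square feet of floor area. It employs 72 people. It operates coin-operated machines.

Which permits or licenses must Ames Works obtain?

(a) seating 68 ≤ 82; floor area 4,900 square feet < 10,500 square feet → Limited Seating Certificate not required.
(b) seating 68 > 26 → High-Occupancy Certificate required.
(c) seating 68 < 128 → General Business Certificate not required.
(d) is located in Zone B (not: is located in Zone A) → Zone A Registration not required.
(e) floor area 4,900 square feet > 2,900 square feet; seating 68 < 140 → Small Premises Registration not required.
(f) floor area 4,900 square feet > 3,400 square feet → General Business Authorization required.
(g) floor area 4,900 square feet ≤ 6,200 square feet; does not offer overnight accommodation → Commercial Permit not required.
(h) seating 68 > 46 → Standard Registration not required.
(i) floor area 4,900 square feet ≥ 4,200 square feet; is a franchise of a national chain; employees 72 ≥ 70 → Commercial Registration required.
(j) operates outdoor seating on a public sidewalk → Sidewalk Use Certificate required.
(k) does not offer valet parking → Regulatory Registration not required.
(l) seating 68 ≤ 180 → Annual Authorization not required.

Commercial Registration, General Business Authorization, High-Occupancy Certificate, Sidewalk Use Certificate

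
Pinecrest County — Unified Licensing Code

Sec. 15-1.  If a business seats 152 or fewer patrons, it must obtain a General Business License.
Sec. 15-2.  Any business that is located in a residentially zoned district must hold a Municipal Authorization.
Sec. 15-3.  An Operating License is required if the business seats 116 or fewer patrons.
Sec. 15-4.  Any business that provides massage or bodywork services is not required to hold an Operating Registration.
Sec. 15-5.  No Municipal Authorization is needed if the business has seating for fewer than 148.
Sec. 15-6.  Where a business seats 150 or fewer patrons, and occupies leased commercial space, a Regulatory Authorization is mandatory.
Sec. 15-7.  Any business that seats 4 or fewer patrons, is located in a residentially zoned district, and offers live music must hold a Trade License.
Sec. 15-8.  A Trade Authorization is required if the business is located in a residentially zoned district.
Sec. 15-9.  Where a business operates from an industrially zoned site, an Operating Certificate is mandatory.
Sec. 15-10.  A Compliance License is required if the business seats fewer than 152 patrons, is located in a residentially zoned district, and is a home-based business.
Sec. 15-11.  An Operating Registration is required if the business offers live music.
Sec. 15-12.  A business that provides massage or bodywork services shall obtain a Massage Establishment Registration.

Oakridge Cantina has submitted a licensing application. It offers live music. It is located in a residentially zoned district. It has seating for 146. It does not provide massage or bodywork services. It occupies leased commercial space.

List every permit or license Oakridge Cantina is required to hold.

General Business License, Operating Registration, Regulatory Authorization, Trade Authorization

Sec. 15-1. seating 146 ≤ 152 → General Business License required.
Sec. 15-2. is located in a residentially zoned district → Municipal Authorization required.
Sec. 15-3. seating 146 > 116 → Operating License not required.
Sec. 15-4. does not provide massage or bodywork services → Operating Registration exemption does not apply.
Sec. 15-5. seating 146 < 148 → exempt from Municipal Authorization.
Sec. 15-6. seating 146 ≤ 150; occupies leased commercial space → Regulatory Authorization required.
Sec. 15-7. seating 146 > 4; is located in a residentially zoned district; offers live music → Trade License not required.
Sec. 15-8. is located in a residentially zoned district → Trade Authorization required.
Sec. 15-9. occupies leased commercial space (not: operates from an industrially zoned site) → Operating Certificate not required.
Sec. 15-10. seating 146 < 152; is located in a residentially zoned district; occupies leased commercial space (not: is a home-based business) → Compliance License not required.
Sec. 15-11. offers live music → Operating Registration required.
Sec. 15-12. does not provide massage or bodywork services → Massage Establishment Registration not required.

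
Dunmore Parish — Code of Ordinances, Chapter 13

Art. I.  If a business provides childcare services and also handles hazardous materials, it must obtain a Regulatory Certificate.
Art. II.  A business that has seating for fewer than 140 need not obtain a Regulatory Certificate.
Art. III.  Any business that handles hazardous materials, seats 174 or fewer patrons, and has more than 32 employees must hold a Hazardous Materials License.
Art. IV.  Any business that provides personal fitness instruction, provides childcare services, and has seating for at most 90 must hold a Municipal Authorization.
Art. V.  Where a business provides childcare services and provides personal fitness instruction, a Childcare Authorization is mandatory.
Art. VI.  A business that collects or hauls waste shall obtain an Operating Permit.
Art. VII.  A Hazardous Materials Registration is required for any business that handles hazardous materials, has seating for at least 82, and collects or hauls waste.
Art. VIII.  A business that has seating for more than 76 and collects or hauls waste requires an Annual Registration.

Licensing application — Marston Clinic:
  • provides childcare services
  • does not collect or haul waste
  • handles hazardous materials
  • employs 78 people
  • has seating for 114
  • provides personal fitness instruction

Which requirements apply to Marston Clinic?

Art. I. provides childcare services; handles hazardous materials → Regulatory Certificate required.
Art. II. seating 114 < 140 → exempt from Regulatory Certificate.
Art. III. handles hazardous materials; seating 114 ≤ 174; employees 78 > 32 → Hazardous Materials License required.
Art. IV. provides personal fitness instruction; provides childcare services; seating 114 > 90 → Municipal Authorization not required.
Art. V. provides childcare services; provides personal fitness instruction → Childcare Authorization required.
Art. VI. does not collect or haul waste → Operating Permit not required.
Art. VII. handles hazardous materials; seating 114 ≥ 82; does not collect or haul waste → Hazardous Materials Registration not required.
Art. VIII. seating 114 > 76; does not collect or haul waste → Annual Registration not required.

Childcare Authorization, Hazardous Materials License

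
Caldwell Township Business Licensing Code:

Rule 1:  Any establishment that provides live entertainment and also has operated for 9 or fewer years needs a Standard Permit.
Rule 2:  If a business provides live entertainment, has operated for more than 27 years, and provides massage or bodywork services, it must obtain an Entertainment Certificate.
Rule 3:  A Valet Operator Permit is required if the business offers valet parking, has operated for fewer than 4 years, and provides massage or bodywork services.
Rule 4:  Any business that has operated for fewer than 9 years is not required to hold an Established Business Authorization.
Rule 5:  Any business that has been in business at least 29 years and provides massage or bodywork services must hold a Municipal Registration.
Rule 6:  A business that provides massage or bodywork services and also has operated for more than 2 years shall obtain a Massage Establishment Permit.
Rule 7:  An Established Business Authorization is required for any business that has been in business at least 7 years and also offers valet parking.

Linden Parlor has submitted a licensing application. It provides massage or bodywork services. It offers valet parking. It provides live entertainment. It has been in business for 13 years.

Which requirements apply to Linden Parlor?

Rule 1: provides live entertainment; years in business 13 > 9 → Standard Permit not required.
Rule 2: provides live entertainment; years in business 13 ≤ 27; provides massage or bodywork services → Entertainment Certificate not required.
Rule 3: offers valet parking; years in business 13 ≥ 4; provides massage or bodywork services → Valet Operator Permit not required.
Rule 4: years in business 13 ≥ 9 → Established Business Authorization exemption does not apply.
Rule 5: years in business 13 < 29; provides massage or bodywork services → Municipal Registration not required.
Rule 6: provides massage or bodywork services; years in business 13 > 2 → Massage Establishment Permit required.
Rule 7: years in business 13 ≥ 7; offers valet parking → Established Business Authorization required.

Established Business Authorization, Massage Establishment Permit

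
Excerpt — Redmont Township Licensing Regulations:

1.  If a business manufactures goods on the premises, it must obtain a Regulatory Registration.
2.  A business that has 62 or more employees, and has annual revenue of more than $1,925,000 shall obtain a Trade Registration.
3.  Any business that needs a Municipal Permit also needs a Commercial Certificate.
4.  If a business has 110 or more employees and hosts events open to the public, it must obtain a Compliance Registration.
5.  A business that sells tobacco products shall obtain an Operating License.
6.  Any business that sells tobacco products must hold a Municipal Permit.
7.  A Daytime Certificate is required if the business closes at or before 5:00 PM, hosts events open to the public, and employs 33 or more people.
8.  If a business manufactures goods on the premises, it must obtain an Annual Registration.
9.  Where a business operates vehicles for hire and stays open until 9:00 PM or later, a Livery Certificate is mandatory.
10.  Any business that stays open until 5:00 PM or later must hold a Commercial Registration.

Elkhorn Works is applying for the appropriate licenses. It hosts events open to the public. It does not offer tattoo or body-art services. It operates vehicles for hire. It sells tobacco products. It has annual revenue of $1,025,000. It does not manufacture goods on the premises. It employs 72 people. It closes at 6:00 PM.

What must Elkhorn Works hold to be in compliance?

1. does not manufacture goods on the premises → Regulatory Registration not required.
2. employees 72 ≥ 62; revenue $1,025,000 ≤ $1,925,000 → Trade Registration not required.
3. Municipal Permit is required → Commercial Certificate also required.
4. employees 72 < 110; hosts events open to the public → Compliance Registration not required.
5. sells tobacco products → Operating License required.
6. sells tobacco products → Municipal Permit required.
7. closes 6:00 PM, after 5:00 PM; hosts events open to the public; employees 72 ≥ 33 → Daytime Certificate not required.
8. does not manufacture goods on the premises → Annual Registration not required.
9. operates vehicles for hire; closes 6:00 PM, at/before 9:00 PM → Livery Certificate not required.
10. closes 6:00 PM, after 5:00 PM → Commercial Registration required.

Commercial Certificate, Commercial Registration, Municipal Permit, Operating License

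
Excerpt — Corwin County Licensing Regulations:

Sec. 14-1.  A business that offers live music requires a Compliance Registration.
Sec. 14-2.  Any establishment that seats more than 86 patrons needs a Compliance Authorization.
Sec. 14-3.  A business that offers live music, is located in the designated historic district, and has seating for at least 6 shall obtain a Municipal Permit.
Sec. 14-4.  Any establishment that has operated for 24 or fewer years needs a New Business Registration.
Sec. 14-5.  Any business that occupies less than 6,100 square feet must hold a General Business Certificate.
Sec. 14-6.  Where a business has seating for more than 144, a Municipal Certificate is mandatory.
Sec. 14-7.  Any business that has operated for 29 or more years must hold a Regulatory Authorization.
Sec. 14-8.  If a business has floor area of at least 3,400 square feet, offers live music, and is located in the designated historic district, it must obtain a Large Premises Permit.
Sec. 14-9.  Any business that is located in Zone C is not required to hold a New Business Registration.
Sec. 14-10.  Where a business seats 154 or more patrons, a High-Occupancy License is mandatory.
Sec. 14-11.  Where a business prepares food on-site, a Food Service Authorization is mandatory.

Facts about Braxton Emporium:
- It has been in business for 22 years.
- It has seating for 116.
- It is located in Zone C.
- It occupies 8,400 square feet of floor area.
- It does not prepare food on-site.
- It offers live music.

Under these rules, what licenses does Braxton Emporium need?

Compliance Authorization, Compliance Registration

Sec. 14-1. offers live music → Compliance Registration required.
Sec. 14-2. seating 116 > 86 → Compliance Authorization required.
Sec. 14-3. offers live music; is located in Zone C (not: is located in the designated historic district); seating 116 ≥ 6 → Municipal Permit not required.
Sec. 14-4. years in business 22 ≤ 24 → New Business Registration required.
Sec. 14-5. floor area 8,400 square feet ≥ 6,100 square feet → General Business Certificate not required.
Sec. 14-6. seating 116 ≤ 144 → Municipal Certificate not required.
Sec. 14-7. years in business 22 < 29 → Regulatory Authorization not required.
Sec. 14-8. floor area 8,400 square feet ≥ 3,400 square feet; offers live music; is located in Zone C (not: is located in the designated historic district) → Large Premises Permit not required.
Sec. 14-9. is located in Zone C → exempt from New Business Registration.
Sec. 14-10. seating 116 < 154 → High-Occupancy License not required.
Sec. 14-11. does not prepare food on-site → Food Service Authorization not required.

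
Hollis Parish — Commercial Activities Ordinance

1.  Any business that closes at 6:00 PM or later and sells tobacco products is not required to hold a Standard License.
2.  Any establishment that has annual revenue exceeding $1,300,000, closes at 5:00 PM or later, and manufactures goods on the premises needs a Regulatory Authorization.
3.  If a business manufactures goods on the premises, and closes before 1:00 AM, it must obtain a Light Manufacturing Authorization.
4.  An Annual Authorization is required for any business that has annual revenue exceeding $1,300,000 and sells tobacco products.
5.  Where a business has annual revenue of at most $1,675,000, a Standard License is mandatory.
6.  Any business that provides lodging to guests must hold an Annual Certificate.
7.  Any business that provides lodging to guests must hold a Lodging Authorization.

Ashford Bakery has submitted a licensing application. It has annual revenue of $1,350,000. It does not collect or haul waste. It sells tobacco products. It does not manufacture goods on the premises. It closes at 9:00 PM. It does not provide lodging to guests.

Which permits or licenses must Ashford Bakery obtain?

Annual Authorization

1. closes 9:00 PM, after 6:00 PM; sells tobacco products → exempt from Standard License.
2. revenue $1,350,000 > $1,300,000; closes 9:00 PM, after 5:00 PM; does not manufacture goods on the premises → Regulatory Authorization not required.
3. does not manufacture goods on the premises; closes 9:00 PM, at/before 1:00 AM → Light Manufacturing Authorization not required.
4. revenue $1,350,000 > $1,300,000; sells tobacco products → Annual Authorization required.
5. revenue $1,350,000 ≤ $1,675,000 → Standard License required.
6. does not provide lodging to guests → Annual Certificate not required.
7. does not provide lodging to guests → Lodging Authorization not required.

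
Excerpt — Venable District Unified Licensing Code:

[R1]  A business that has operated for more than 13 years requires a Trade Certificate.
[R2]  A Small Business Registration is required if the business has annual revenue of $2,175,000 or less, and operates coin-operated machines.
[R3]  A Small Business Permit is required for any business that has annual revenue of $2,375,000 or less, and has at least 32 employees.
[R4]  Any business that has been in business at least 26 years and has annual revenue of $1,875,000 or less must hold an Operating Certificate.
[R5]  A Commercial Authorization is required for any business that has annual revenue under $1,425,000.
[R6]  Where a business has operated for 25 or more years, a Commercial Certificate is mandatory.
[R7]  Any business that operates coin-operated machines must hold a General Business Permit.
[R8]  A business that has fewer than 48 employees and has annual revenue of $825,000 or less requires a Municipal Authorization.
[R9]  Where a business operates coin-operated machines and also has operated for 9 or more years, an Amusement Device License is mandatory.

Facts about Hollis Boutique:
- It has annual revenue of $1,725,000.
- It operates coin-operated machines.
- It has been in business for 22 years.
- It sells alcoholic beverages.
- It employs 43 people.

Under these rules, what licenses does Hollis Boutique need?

Amusement Device License, General Business Permit, Small Business Permit, Small Business Registration, Trade Certificate

[R1] years in business 22 > 13 → Trade Certificate required.
[R2] revenue $1,725,000 ≤ $2,175,000; operates coin-operated machines → Small Business Registration required.
[R3] revenue $1,725,000 ≤ $2,375,000; employees 43 ≥ 32 → Small Business Permit required.
[R4] years in business 22 < 26; revenue $1,725,000 ≤ $1,875,000 → Operating Certificate not required.
[R5] revenue $1,725,000 ≥ $1,425,000 → Commercial Authorization not required.
[R6] years in business 22 < 25 → Commercial Certificate not required.
[R7] operates coin-operated machines → General Business Permit required.
[R8] employees 43 < 48; revenue $1,725,000 > $825,000 → Municipal Authorization not required.
[R9] operates coin-operated machines; years in business 22 ≥ 9 → Amusement Device License required.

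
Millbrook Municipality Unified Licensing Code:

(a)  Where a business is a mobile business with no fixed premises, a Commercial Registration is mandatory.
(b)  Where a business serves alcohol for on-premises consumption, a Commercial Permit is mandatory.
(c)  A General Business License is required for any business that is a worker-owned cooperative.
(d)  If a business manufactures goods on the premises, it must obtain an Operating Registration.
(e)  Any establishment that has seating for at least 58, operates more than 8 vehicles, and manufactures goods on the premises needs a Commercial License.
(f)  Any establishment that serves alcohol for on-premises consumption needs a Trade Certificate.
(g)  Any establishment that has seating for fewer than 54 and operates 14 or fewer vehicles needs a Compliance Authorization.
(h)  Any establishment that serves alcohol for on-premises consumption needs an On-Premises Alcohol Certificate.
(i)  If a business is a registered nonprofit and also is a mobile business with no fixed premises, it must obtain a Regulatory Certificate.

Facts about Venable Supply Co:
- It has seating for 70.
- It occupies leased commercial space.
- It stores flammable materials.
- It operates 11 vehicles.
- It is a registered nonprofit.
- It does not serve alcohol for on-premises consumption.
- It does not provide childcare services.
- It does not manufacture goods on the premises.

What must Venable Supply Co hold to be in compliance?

(a) occupies leased commercial space (not: is a mobile business with no fixed premises) → Commercial Registration not required.
(b) does not serve alcohol for on-premises consumption → Commercial Permit not required.
(c) is a registered nonprofit (not: is a worker-owned cooperative) → General Business License not required.
(d) does not manufacture goods on the premises → Operating Registration not required.
(e) seating 70 ≥ 58; vehicles 11 > 8; does not manufacture goods on the premises → Commercial License not required.
(f) does not serve alcohol for on-premises consumption → Trade Certificate not required.
(g) seating 70 ≥ 54; vehicles 11 ≤ 14 → Compliance Authorization not required.
(h) does not serve alcohol for on-premises consumption → On-Premises Alcohol Certificate not required.
(i) is a registered nonprofit; occupies leased commercial space (not: is a mobile business with no fixed premises) → Regulatory Certificate not required.

None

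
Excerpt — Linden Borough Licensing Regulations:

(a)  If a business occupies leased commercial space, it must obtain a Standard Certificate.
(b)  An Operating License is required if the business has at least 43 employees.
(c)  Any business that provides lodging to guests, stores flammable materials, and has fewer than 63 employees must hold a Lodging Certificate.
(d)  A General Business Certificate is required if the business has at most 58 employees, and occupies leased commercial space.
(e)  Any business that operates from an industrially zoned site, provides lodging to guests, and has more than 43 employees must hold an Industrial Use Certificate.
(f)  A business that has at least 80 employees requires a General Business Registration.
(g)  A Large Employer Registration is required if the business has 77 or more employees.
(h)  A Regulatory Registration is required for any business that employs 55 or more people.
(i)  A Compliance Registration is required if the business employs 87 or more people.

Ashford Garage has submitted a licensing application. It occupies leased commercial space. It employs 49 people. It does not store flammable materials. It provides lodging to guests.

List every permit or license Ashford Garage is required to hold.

General Business Certificate, Operating License, Standard Certificate

(a) occupies leased commercial space → Standard Certificate required.
(b) employees 49 ≥ 43 → Operating License required.
(c) provides lodging to guests; does not store flammable materials; employees 49 < 63 → Lodging Certificate not required.
(d) employees 49 ≤ 58; occupies leased commercial space → General Business Certificate required.
(e) occupies leased commercial space (not: operates from an industrially zoned site); provides lodging to guests; employees 49 > 43 → Industrial Use Certificate not required.
(f) employees 49 < 80 → General Business Registration not required.
(g) employees 49 < 77 → Large Employer Registration not required.
(h) employees 49 < 55 → Regulatory Registration not required.
(i) employees 49 < 87 → Compliance Registration not required.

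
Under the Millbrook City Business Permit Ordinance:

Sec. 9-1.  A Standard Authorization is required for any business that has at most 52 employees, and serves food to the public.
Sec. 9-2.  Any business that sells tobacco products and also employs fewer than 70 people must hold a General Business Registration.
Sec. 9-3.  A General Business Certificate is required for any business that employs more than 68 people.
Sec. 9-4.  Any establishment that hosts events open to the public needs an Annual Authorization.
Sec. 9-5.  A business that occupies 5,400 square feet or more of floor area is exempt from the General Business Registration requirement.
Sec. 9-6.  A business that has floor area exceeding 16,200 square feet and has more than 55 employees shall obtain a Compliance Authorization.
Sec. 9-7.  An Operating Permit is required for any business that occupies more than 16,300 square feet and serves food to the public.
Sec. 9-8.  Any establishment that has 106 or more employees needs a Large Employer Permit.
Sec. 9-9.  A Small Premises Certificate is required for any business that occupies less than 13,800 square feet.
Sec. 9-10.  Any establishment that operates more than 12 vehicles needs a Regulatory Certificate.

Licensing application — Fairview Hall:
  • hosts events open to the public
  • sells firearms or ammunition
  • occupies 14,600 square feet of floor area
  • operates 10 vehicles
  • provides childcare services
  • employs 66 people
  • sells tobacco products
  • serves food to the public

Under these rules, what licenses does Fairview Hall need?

Sec. 9-1. employees 66 > 52; serves food to the public → Standard Authorization not required.
Sec. 9-2. sells tobacco products; employees 66 < 70 → General Business Registration required.
Sec. 9-3. employees 66 ≤ 68 → General Business Certificate not required.
Sec. 9-4. hosts events open to the public → Annual Authorization required.
Sec. 9-5. floor area 14,600 square feet ≥ 5,400 square feet → exempt from General Business Registration.
Sec. 9-6. floor area 14,600 square feet ≤ 16,200 square feet; employees 66 > 55 → Compliance Authorization not required.
Sec. 9-7. floor area 14,600 square feet ≤ 16,300 square feet; serves food to the public → Operating Permit not required.
Sec. 9-8. employees 66 < 106 → Large Employer Permit not required.
Sec. 9-9. floor area 14,600 square feet ≥ 13,800 square feet → Small Premises Certificate not required.
Sec. 9-10. vehicles 10 ≤ 12 → Regulatory Certificate not required.

Annual Authorization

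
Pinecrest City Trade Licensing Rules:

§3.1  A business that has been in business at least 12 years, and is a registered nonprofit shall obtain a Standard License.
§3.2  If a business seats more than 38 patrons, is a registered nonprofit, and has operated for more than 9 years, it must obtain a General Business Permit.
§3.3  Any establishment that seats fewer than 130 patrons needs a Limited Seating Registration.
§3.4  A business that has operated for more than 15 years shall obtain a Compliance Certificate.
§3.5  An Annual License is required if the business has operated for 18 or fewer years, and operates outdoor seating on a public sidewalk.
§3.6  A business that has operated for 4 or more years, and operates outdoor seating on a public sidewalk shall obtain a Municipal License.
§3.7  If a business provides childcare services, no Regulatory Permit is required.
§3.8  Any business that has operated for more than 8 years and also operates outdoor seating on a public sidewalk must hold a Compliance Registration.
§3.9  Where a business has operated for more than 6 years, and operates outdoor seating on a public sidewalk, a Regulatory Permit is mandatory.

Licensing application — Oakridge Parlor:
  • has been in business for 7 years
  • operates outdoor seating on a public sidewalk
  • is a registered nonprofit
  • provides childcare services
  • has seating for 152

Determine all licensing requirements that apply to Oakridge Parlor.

§3.1 years in business 7 < 12; is a registered nonprofit → Standard License not required.
§3.2 seating 152 > 38; is a registered nonprofit; years in business 7 ≤ 9 → General Business Permit not required.
§3.3 seating 152 ≥ 130 → Limited Seating Registration not required.
§3.4 years in business 7 ≤ 15 → Compliance Certificate not required.
§3.5 years in business 7 ≤ 18; operates outdoor seating on a public sidewalk → Annual License required.
§3.6 years in business 7 ≥ 4; operates outdoor seating on a public sidewalk → Municipal License required.
§3.7 provides childcare services → exempt from Regulatory Permit.
§3.8 years in business 7 ≤ 8; operates outdoor seating on a public sidewalk → Compliance Registration not required.
§3.9 years in business 7 > 6; operates outdoor seating on a public sidewalk → Regulatory Permit required.

Annual License, Municipal License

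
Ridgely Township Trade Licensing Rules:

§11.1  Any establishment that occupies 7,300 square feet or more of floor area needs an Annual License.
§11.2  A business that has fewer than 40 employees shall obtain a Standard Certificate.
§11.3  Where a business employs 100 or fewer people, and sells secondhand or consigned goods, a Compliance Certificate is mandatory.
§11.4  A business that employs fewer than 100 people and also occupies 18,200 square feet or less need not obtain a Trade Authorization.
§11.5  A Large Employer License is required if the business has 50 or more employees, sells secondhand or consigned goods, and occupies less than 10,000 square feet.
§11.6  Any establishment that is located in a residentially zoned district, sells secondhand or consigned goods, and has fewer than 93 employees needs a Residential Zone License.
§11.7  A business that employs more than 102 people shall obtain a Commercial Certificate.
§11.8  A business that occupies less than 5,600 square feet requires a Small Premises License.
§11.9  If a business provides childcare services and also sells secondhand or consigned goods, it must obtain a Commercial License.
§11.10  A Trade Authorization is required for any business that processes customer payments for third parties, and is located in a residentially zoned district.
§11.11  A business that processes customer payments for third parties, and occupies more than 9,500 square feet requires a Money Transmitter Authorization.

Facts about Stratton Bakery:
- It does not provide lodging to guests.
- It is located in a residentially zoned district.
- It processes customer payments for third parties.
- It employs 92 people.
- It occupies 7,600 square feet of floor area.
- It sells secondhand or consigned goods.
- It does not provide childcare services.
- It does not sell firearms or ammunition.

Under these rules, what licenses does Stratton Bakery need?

Annual License, Compliance Certificate, Large Employer License, Residential Zone License

§11.1 floor area 7,600 square feet ≥ 7,300 square feet → Annual License required.
§11.2 employees 92 ≥ 40 → Standard Certificate not required.
§11.3 employees 92 ≤ 100; sells secondhand or consigned goods → Compliance Certificate required.
§11.4 employees 92 < 100; floor area 7,600 square feet ≤ 18,200 square feet → exempt from Trade Authorization.
§11.5 employees 92 ≥ 50; sells secondhand or consigned goods; floor area 7,600 square feet < 10,000 square feet → Large Employer License required.
§11.6 is located in a residentially zoned district; sells secondhand or consigned goods; employees 92 < 93 → Residential Zone License required.
§11.7 employees 92 ≤ 102 → Commercial Certificate not required.
§11.8 floor area 7,600 square feet ≥ 5,600 square feet → Small Premises License not required.
§11.9 does not provide childcare services; sells secondhand or consigned goods → Commercial License not required.
§11.10 processes customer payments for third parties; is located in a residentially zoned district → Trade Authorization required.
§11.11 processes customer payments for third parties; floor area 7,600 square feet ≤ 9,500 square feet → Money Transmitter Authorization not required.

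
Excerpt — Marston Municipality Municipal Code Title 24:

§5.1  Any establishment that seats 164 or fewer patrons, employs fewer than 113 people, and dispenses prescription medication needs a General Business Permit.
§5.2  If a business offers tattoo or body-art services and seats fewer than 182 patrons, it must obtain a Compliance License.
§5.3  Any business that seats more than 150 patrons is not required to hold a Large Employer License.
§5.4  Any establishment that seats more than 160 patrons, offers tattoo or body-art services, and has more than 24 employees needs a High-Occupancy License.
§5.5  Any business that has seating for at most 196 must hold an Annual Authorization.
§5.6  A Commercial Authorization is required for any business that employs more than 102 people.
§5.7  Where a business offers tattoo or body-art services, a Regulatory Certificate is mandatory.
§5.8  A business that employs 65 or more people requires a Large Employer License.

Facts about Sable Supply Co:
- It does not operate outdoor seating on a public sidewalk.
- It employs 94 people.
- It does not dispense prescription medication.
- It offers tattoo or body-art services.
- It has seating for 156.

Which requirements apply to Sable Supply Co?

§5.1 seating 156 ≤ 164; employees 94 < 113; does not dispense prescription medication → General Business Permit not required.
§5.2 offers tattoo or body-art services; seating 156 < 182 → Compliance License required.
§5.3 seating 156 > 150 → exempt from Large Employer License.
§5.4 seating 156 ≤ 160; offers tattoo or body-art services; employees 94 > 24 → High-Occupancy License not required.
§5.5 seating 156 ≤ 196 → Annual Authorization required.
§5.6 employees 94 ≤ 102 → Commercial Authorization not required.
§5.7 offers tattoo or body-art services → Regulatory Certificate required.
§5.8 employees 94 ≥ 65 → Large Employer License required.

Annual Authorization, Compliance License, Regulatory Certificate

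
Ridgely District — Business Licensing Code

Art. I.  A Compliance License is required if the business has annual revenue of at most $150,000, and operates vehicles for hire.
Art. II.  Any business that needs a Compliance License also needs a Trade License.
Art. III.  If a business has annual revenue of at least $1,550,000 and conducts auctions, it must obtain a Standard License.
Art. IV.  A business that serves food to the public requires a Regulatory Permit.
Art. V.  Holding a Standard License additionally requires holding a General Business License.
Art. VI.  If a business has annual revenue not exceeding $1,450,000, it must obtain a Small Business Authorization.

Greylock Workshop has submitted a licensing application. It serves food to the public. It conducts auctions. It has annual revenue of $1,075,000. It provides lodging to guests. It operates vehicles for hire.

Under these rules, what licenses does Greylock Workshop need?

Regulatory Permit, Small Business Authorization

Art. I. revenue $1,075,000 > $150,000; operates vehicles for hire → Compliance License not required.
Art. II. Compliance License is not required → no effect.
Art. III. revenue $1,075,000 < $1,550,000; conducts auctions → Standard License not required.
Art. IV. serves food to the public → Regulatory Permit required.
Art. V. Standard License is not required → no effect.
Art. VI. revenue $1,075,000 ≤ $1,450,000 → Small Business Authorization required.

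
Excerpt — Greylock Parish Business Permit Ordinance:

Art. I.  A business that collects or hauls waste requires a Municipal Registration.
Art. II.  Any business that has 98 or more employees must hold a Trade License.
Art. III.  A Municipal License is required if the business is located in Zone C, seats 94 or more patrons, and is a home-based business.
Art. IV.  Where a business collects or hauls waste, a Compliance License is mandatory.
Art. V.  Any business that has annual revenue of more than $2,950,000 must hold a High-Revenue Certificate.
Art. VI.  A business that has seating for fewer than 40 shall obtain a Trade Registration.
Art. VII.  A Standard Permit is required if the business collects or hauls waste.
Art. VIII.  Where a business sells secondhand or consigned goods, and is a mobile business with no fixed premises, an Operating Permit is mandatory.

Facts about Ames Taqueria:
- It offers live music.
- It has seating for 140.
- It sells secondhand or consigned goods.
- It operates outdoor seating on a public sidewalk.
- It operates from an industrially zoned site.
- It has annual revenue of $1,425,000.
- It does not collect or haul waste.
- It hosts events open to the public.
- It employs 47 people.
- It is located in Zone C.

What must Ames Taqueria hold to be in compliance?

None

Art. I. does not collect or haul waste → Municipal Registration not required.
Art. II. employees 47 < 98 → Trade License not required.
Art. III. is located in Zone C; seating 140 ≥ 94; operates from an industrially zoned site (not: is a home-based business) → Municipal License not required.
Art. IV. does not collect or haul waste → Compliance License not required.
Art. V. revenue $1,425,000 ≤ $2,950,000 → High-Revenue Certificate not required.
Art. VI. seating 140 ≥ 40 → Trade Registration not required.
Art. VII. does not collect or haul waste → Standard Permit not required.
Art. VIII. sells secondhand or consigned goods; operates from an industrially zoned site (not: is a mobile business with no fixed premises) → Operating Permit not required.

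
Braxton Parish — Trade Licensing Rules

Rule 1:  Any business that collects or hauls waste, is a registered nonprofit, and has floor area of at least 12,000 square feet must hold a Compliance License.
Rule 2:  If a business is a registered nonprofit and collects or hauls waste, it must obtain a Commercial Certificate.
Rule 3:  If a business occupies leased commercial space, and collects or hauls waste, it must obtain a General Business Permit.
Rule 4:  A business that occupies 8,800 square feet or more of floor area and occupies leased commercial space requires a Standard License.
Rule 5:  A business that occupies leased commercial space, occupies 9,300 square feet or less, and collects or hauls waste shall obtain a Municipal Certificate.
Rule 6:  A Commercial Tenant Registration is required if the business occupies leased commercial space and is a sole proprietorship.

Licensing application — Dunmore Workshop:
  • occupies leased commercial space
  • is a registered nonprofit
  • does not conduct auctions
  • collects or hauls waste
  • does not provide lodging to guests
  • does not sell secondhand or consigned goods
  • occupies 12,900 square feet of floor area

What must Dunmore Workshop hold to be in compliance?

Commercial Certificate, Compliance License, General Business Permit, Standard License

Rule 1: collects or hauls waste; is a registered nonprofit; floor area 12,900 square feet ≥ 12,000 square feet → Compliance License required.
Rule 2: is a registered nonprofit; collects or hauls waste → Commercial Certificate required.
Rule 3: occupies leased commercial space; collects or hauls waste → General Business Permit required.
Rule 4: floor area 12,900 square feet ≥ 8,800 square feet; occupies leased commercial space → Standard License required.
Rule 5: occupies leased commercial space; floor area 12,900 square feet > 9,300 square feet; collects or hauls waste → Municipal Certificate not required.
Rule 6: occupies leased commercial space; is a registered nonprofit (not: is a sole proprietorship) → Commercial Tenant Registration not required.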